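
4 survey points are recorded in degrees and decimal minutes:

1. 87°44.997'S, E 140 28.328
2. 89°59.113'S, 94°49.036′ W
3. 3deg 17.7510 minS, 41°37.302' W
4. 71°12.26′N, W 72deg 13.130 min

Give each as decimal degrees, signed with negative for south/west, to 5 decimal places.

1. -87.74995, 140.47213
2. -89.98522, -94.81727
3. -3.29585, -41.62170
4. 71.20433, -72.21883

Point 1:
  φ: 87 + 44.997/60 = 87.749950
  S → negative
  λ: 140 + 28.328/60 = 140.472133
  E ⇒ keep positive
Point 2:
  Lat: 59.113′ = 0.985217°; total 89.985217
  hemisphere S, so the sign is −
  λ: 49.036′ = 0.817267°; total 94.817267
  W ⇒ negate
Point 3:
  Latitude: 17.751′ = 0.295850°; total 3.295850
  hemisphere S, so the sign is −
  λ: 37.302′ = 0.621700°; total 41.621700
  hemisphere W, so the sign is −
Point 4:
  Lat: 12.26′ = 0.204333°; total 71.204333
  N ⇒ keep positive
  λ: 72 + 13.13/60 = 72.218833
  W → negative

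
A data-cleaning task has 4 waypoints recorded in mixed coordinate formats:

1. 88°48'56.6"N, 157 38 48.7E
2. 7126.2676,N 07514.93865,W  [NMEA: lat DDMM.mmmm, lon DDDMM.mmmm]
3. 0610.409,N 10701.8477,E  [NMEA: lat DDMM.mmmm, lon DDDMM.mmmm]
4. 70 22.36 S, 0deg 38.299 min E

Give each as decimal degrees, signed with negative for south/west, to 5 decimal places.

Point 1:
  Lat: 48′ + 56.6″ = 48.94333′; 88 + 48.94333/60 = 88.815722
  N ⇒ keep positive
  λ: 157 + 38/60 + 48.7/3600 = 157.646861
  E → positive
Point 2:
  Lat: degrees = first 2 digits = 71, minutes = 26.2676; 71 + 26.2676/60 = 71.437793
  N ⇒ keep positive
  Longitude: split at 3 digits → 075° and 14.93865′; 75 + 14.93865/60 = 75.248978
  W ⇒ negate
Point 3:
  Latitude: split at 2 digits → 06° and 10.409′; 6 + 10.409/60 = 6.173483
  N ⇒ keep positive
  Lon: split at 3 digits → 107° and 1.8477′; 107 + 1.8477/60 = 107.030795
  E → positive
Point 4:
  Lat: 22.36′ = 0.372667°; total 70.372667
  S → negative
  Longitude: 0 + 38.299/60 = 0.638317
  E → positive

1. 88.81572, 157.64686
2. 71.43779, -75.24898
3. 6.17348, 107.03080
4. -70.37267, 0.63832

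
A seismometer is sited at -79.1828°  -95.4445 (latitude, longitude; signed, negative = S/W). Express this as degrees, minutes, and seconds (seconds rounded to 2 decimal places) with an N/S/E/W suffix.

79°10′58.08″ S, 95°26′40.20″ W

Latitude is negative → S; |value| = 79.182800
Latitude: whole degrees 79; 10.96800′ → 10′ and 58.0800″
Longitude is negative → W; |value| = 95.444500
Lon: 0.444500 × 60 = 26.67000′ → 26′, remainder × 60 = 40.2000″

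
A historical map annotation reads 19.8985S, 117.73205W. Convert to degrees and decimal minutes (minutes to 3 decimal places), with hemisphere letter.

φ: fractional part 0.898500 → 53.91000 minutes
Longitude: 117° + 0.732050 × 60 = 117° 43.92300′

19° 53.910′ S, 117° 43.923′ W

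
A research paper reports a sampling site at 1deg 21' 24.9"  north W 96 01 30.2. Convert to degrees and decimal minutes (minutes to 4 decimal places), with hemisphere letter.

φ: seconds/60 = 0.41500; minutes = 21 + 0.41500 = 21.415000
λ: seconds/60 = 0.50333; minutes = 1 + 0.50333 = 1.503333

1° 21.4150′ N, 96° 1.5033′ W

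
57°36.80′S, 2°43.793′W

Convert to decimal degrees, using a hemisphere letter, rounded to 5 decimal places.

Lat: 36.8′ = 0.613333°; total 57.613333
Longitude: 43.793′ = 0.729883°; total 2.729883

57.61333° S, 2.72988° W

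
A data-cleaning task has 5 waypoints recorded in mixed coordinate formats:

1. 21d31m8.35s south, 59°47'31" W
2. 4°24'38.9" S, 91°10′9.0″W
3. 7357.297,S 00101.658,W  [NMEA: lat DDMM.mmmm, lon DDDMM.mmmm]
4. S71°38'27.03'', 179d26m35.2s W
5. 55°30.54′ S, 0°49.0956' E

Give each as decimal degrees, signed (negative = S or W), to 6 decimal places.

1. -21.518986, -59.791944
2. -4.410806, -91.169167
3. -73.954950, -1.027633
4. -71.640842, -179.443111
5. -55.509000, 0.818260

Point 1:
  Latitude: 21 + 31/60 + 8.35/3600 = 21.5189861
  S → negative
  Lon: 47′ + 31″ = 47.51667′; 59 + 47.51667/60 = 59.7919444
  W → negative
Point 2:
  Lat: 24′ + 38.9″ = 24.64833′; 4 + 24.64833/60 = 4.4108056
  S ⇒ negate
  λ: 91° + 10/60 + 9/3600 = 91 + 0.166667 + 0.002500 = 91.1691667
  W ⇒ negate
Point 3:
  Lat: degrees = first 2 digits = 73, minutes = 57.297; 73 + 57.297/60 = 73.9549500
  S ⇒ negate
  Lon: degrees = first 3 digits = 1, minutes = 1.658; 1 + 1.658/60 = 1.0276333
  W ⇒ negate
Point 4:
  Latitude: 38′ + 27.03″ = 38.45050′; 71 + 38.45050/60 = 71.6408417
  S → negative
  Lon: 179 + 26/60 + 35.2/3600 = 179.4431111
  W ⇒ negate
Point 5:
  Lat: 30.54′ = 0.509000°; total 55.5090000
  hemisphere S, so the sign is −
  λ: 49.0956′ = 0.818260°; total 0.8182600
  E ⇒ keep positive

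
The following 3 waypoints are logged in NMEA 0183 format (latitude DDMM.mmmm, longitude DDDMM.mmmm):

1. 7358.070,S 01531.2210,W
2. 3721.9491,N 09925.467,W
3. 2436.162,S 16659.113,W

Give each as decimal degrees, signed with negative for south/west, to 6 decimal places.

Point 1:
  φ: degrees = first 2 digits = 73, minutes = 58.07; 73 + 58.07/60 = 73.9678333
  S ⇒ negate
  Longitude: degrees = first 3 digits = 15, minutes = 31.221; 15 + 31.221/60 = 15.5203500
  hemisphere W, so the sign is −
Point 2:
  Lat: split at 2 digits → 37° and 21.9491′; 37 + 21.9491/60 = 37.3658183
  N ⇒ keep positive
  Longitude: degrees = first 3 digits = 99, minutes = 25.467; 99 + 25.467/60 = 99.4244500
  hemisphere W, so the sign is −
Point 3:
  φ: degrees = first 2 digits = 24, minutes = 36.162; 24 + 36.162/60 = 24.6027000
  S ⇒ negate
  λ: degrees = first 3 digits = 166, minutes = 59.113; 166 + 59.113/60 = 166.9852167
  hemisphere W, so the sign is −

1. -73.967833, -15.520350
2. 37.365818, -99.424450
3. -24.602700, -166.985217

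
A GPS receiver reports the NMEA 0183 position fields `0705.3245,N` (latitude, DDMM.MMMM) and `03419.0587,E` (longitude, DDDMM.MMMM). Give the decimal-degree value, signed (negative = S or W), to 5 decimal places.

Latitude: degrees = first 2 digits = 7, minutes = 5.3245; 7 + 5.3245/60 = 7.088742
N ⇒ keep positive
λ: split at 3 digits → 034° and 19.0587′; 34 + 19.0587/60 = 34.317645
E → positive

7.08874, 34.31765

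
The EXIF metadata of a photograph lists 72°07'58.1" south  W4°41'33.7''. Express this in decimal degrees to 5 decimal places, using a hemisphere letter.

φ: 7′ + 58.1″ = 7.96833′; 72 + 7.96833/60 = 72.132806
λ: 4° + 41/60 + 33.7/3600 = 4 + 0.683333 + 0.009361 = 4.692694

72.13281° S, 4.69269° W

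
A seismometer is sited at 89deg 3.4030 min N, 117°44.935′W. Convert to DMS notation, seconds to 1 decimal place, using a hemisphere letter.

Latitude: 3.40300′ → 3′ and 0.40300 × 60 = 24.180″
Lon: fractional minutes 0.93500 × 60 = 56.100″

89°03′24.2″ N, 117°44′56.1″ W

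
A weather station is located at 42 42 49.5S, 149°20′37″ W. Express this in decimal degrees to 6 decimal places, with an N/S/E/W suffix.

Lat: 42 + 42/60 + 49.5/3600 = 42.7137500
λ: 149° + 20/60 + 37/3600 = 149 + 0.333333 + 0.010278 = 149.3436111

42.713750° S, 149.343611° W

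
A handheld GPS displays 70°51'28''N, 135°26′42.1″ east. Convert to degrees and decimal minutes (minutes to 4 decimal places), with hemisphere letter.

φ: 51 + 28/60 = 51.466667′
λ: seconds/60 = 0.70167; minutes = 26 + 0.70167 = 26.701667

70° 51.4667′ N, 135° 26.7017′ E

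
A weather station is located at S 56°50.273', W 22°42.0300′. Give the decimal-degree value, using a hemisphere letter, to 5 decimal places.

φ: 56 + 50.273/60 = 56.837883
λ: 22 + 42.03/60 = 22.700500

56.83788° S, 22.70050° W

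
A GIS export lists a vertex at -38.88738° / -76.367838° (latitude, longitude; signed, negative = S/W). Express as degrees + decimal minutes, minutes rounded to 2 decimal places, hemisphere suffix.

Latitude is negative → S; |value| = 38.887380
Lat: 38° + 0.887380 × 60 = 38° 53.2428′
Longitude is negative → W; |value| = 76.367838
λ: fractional part 0.367838 → 22.0703 minutes

38° 53.24′ S, 76° 22.07′ W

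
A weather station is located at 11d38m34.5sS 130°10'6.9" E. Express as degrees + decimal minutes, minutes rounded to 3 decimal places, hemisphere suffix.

11° 38.575′ S, 130° 10.115′ E

Latitude: 38 + 34.5/60 = 38.57500′
λ: seconds/60 = 0.11500; minutes = 10 + 0.11500 = 10.11500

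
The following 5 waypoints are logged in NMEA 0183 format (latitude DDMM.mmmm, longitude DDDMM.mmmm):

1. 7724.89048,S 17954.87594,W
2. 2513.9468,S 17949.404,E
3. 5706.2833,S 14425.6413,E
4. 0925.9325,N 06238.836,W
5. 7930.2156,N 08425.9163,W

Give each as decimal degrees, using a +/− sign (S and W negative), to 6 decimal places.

Point 1:
  φ: split at 2 digits → 77° and 24.89048′; 77 + 24.89048/60 = 77.4148413
  hemisphere S, so the sign is −
  Lon: degrees = first 3 digits = 179, minutes = 54.87594; 179 + 54.87594/60 = 179.9145990
  W ⇒ negate
Point 2:
  φ: degrees = first 2 digits = 25, minutes = 13.9468; 25 + 13.9468/60 = 25.2324467
  hemisphere S, so the sign is −
  λ: split at 3 digits → 179° and 49.404′; 179 + 49.404/60 = 179.8234000
  E → positive
Point 3:
  φ: degrees = first 2 digits = 57, minutes = 6.2833; 57 + 6.2833/60 = 57.1047217
  S → negative
  λ: split at 3 digits → 144° and 25.6413′; 144 + 25.6413/60 = 144.4273550
  E ⇒ keep positive
Point 4:
  Lat: split at 2 digits → 09° and 25.9325′; 9 + 25.9325/60 = 9.4322083
  N → positive
  Longitude: degrees = first 3 digits = 62, minutes = 38.836; 62 + 38.836/60 = 62.6472667
  hemisphere W, so the sign is −
Point 5:
  Lat: degrees = first 2 digits = 79, minutes = 30.2156; 79 + 30.2156/60 = 79.5035933
  N → positive
  Longitude: split at 3 digits → 084° and 25.9163′; 84 + 25.9163/60 = 84.4319383
  hemisphere W, so the sign is −

1. -77.414841, -179.914599
2. -25.232447, 179.823400
3. -57.104722, 144.427355
4. 9.432208, -62.647267
5. 79.503593, -84.431938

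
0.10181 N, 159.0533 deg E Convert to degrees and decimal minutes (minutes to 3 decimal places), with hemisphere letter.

0° 6.109′ N, 159° 3.198′ E

φ: fractional part 0.101810 → 6.10860 minutes
λ: minutes = (159.053300 − 159) × 60 = 3.19800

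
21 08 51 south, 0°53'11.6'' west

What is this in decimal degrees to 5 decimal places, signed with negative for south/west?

-21.14750, -0.88656

Lat: 21 + 8/60 + 51/3600 = 21.147500
hemisphere S, so the sign is −
λ: 0° + 53/60 + 11.6/3600 = 0 + 0.883333 + 0.003222 = 0.886556
hemisphere W, so the sign is −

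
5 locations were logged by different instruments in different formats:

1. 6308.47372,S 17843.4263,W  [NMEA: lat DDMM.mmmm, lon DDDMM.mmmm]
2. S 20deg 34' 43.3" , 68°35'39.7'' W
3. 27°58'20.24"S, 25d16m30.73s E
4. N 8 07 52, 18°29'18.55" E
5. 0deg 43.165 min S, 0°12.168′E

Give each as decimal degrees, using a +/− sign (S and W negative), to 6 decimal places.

Point 1:
  Lat: degrees = first 2 digits = 63, minutes = 8.47372; 63 + 8.47372/60 = 63.1412287
  S ⇒ negate
  Longitude: degrees = first 3 digits = 178, minutes = 43.4263; 178 + 43.4263/60 = 178.7237717
  W ⇒ negate
Point 2:
  Lat: 34′ + 43.3″ = 34.72167′; 20 + 34.72167/60 = 20.5786944
  hemisphere S, so the sign is −
  Longitude: 35′ + 39.7″ = 35.66167′; 68 + 35.66167/60 = 68.5943611
  hemisphere W, so the sign is −
Point 3:
  Lat: 27 + 58/60 + 20.24/3600 = 27.9722889
  hemisphere S, so the sign is −
  Longitude: 25 + 16/60 + 30.73/3600 = 25.2752028
  E ⇒ keep positive
Point 4:
  Latitude: 8 + 7/60 + 52/3600 = 8.1311111
  N ⇒ keep positive
  Lon: 18 + 29/60 + 18.55/3600 = 18.4884861
  E → positive
Point 5:
  Lat: 0 + 43.165/60 = 0.7194167
  S ⇒ negate
  λ: 0 + 12.168/60 = 0.2028000
  E ⇒ keep positive

1. -63.141229, -178.723772
2. -20.578694, -68.594361
3. -27.972289, 25.275203
4. 8.131111, 18.488486
5. -0.719417, 0.202800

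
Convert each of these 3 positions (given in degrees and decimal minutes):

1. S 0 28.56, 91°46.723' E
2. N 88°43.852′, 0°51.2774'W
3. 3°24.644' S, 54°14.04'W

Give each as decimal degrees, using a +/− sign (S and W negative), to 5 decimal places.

Point 1:
  Lat: 28.56′ = 0.476000°; total 0.476000
  S ⇒ negate
  Longitude: 46.723′ = 0.778717°; total 91.778717
  E → positive
Point 2:
  φ: 43.852′ = 0.730867°; total 88.730867
  N ⇒ keep positive
  Lon: 51.2774′ = 0.854623°; total 0.854623
  hemisphere W, so the sign is −
Point 3:
  φ: 3 + 24.644/60 = 3.410733
  S ⇒ negate
  λ: 54 + 14.04/60 = 54.234000
  W ⇒ negate

1. -0.47600, 91.77872
2. 88.73087, -0.85462
3. -3.41073, -54.23400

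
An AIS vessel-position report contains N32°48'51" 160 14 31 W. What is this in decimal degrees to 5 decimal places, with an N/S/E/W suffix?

φ: 32° + 48/60 + 51/3600 = 32 + 0.800000 + 0.014167 = 32.814167
Lon: 160° + 14/60 + 31/3600 = 160 + 0.233333 + 0.008611 = 160.241944

32.81417° N, 160.24194° W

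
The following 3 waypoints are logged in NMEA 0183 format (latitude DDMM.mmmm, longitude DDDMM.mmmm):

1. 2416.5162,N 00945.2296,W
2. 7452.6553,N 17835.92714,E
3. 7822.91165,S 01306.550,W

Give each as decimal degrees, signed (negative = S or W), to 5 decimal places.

1. 24.27527, -9.75383
2. 74.87759, 178.59879
3. -78.38186, -13.10917

Point 1:
  Lat: degrees = first 2 digits = 24, minutes = 16.5162; 24 + 16.5162/60 = 24.275270
  N ⇒ keep positive
  λ: degrees = first 3 digits = 9, minutes = 45.2296; 9 + 45.2296/60 = 9.753827
  W ⇒ negate
Point 2:
  φ: degrees = first 2 digits = 74, minutes = 52.6553; 74 + 52.6553/60 = 74.877588
  N → positive
  Longitude: split at 3 digits → 178° and 35.92714′; 178 + 35.92714/60 = 178.598786
  E ⇒ keep positive
Point 3:
  Latitude: degrees = first 2 digits = 78, minutes = 22.91165; 78 + 22.91165/60 = 78.381861
  S → negative
  λ: degrees = first 3 digits = 13, minutes = 6.55; 13 + 6.55/60 = 13.109167
  W → negative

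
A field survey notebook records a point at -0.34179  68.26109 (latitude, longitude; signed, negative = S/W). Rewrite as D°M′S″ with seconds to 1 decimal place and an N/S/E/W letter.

0°20′30.4″ S, 68°15′39.9″ E

Latitude is negative → S; |value| = 0.341790
Lat: 0.341790° → 20.50740′; 0.50740 × 60 = 30.444″
λ: 0.261090 × 60 = 15.66540′ → 15′, remainder × 60 = 39.924″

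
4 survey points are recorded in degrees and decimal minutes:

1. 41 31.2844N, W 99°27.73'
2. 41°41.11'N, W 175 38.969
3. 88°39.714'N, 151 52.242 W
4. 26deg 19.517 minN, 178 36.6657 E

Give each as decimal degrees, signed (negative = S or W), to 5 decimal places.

Point 1:
  Lat: 31.2844′ = 0.521407°; total 41.521407
  N → positive
  λ: 99 + 27.73/60 = 99.462167
  hemisphere W, so the sign is −
Point 2:
  Lat: 41 + 41.11/60 = 41.685167
  N ⇒ keep positive
  Lon: 38.969′ = 0.649483°; total 175.649483
  hemisphere W, so the sign is −
Point 3:
  Lat: 88 + 39.714/60 = 88.661900
  N → positive
  Lon: 151 + 52.242/60 = 151.870700
  W → negative
Point 4:
  Lat: 19.517′ = 0.325283°; total 26.325283
  N ⇒ keep positive
  Lon: 178 + 36.6657/60 = 178.611095
  E → positive

1. 41.52141, -99.46217
2. 41.68517, -175.64948
3. 88.66190, -151.87070
4. 26.32528, 178.61110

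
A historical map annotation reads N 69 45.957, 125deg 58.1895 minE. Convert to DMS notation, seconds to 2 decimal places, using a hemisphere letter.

φ: 45.95700′ → 45′ and 0.95700 × 60 = 57.4200″
λ: 58.18950′ → 58′ and 0.18950 × 60 = 11.3700″

69°45′57.42″ N, 125°58′11.37″ E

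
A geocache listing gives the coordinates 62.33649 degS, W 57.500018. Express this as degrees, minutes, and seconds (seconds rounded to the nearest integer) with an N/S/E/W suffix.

Latitude: 0.336490 × 60 = 20.18940′ → 20′, remainder × 60 = 11.36″
λ: whole degrees 57; 30.00108′ → 30′ and 0.06″

62°20′11″ S, 57°30′0″ W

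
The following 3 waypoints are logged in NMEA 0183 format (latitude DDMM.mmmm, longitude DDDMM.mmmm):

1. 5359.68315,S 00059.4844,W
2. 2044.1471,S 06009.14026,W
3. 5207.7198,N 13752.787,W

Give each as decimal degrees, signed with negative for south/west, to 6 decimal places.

Point 1:
  φ: degrees = first 2 digits = 53, minutes = 59.68315; 53 + 59.68315/60 = 53.9947192
  S → negative
  Lon: split at 3 digits → 000° and 59.4844′; 0 + 59.4844/60 = 0.9914067
  W ⇒ negate
Point 2:
  Latitude: degrees = first 2 digits = 20, minutes = 44.1471; 20 + 44.1471/60 = 20.7357850
  S → negative
  λ: degrees = first 3 digits = 60, minutes = 9.14026; 60 + 9.14026/60 = 60.1523377
  W → negative
Point 3:
  Latitude: split at 2 digits → 52° and 7.7198′; 52 + 7.7198/60 = 52.1286633
  N → positive
  Longitude: split at 3 digits → 137° and 52.787′; 137 + 52.787/60 = 137.8797833
  W → negative

1. -53.994719, -0.991407
2. -20.735785, -60.152338
3. 52.128663, -137.879783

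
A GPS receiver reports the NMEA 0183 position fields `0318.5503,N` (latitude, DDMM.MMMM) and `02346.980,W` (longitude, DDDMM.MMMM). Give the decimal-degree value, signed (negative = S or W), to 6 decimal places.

3.309172, -23.783000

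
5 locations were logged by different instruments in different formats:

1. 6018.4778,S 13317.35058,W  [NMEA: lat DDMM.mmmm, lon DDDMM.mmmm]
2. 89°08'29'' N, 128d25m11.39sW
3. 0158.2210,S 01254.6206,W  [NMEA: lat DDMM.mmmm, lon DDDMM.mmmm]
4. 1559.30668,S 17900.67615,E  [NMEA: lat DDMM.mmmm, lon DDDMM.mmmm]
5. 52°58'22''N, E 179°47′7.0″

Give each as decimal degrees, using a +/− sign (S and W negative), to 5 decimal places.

Point 1:
  Latitude: degrees = first 2 digits = 60, minutes = 18.4778; 60 + 18.4778/60 = 60.307963
  S ⇒ negate
  λ: degrees = first 3 digits = 133, minutes = 17.35058; 133 + 17.35058/60 = 133.289176
  W → negative
Point 2:
  Lat: 89 + 8/60 + 29/3600 = 89.141389
  N ⇒ keep positive
  Lon: 128 + 25/60 + 11.39/3600 = 128.419831
  W → negative
Point 3:
  Lat: split at 2 digits → 01° and 58.221′; 1 + 58.221/60 = 1.970350
  S ⇒ negate
  λ: split at 3 digits → 012° and 54.6206′; 12 + 54.6206/60 = 12.910343
  hemisphere W, so the sign is −
Point 4:
  Lat: split at 2 digits → 15° and 59.30668′; 15 + 59.30668/60 = 15.988445
  S → negative
  λ: degrees = first 3 digits = 179, minutes = 0.67615; 179 + 0.67615/60 = 179.011269
  E → positive
Point 5:
  Latitude: 58′ + 22″ = 58.36667′; 52 + 58.36667/60 = 52.972778
  N → positive
  λ: 179° + 47/60 + 7/3600 = 179 + 0.783333 + 0.001944 = 179.785278
  E ⇒ keep positive

1. -60.30796, -133.28918
2. 89.14139, -128.41983
3. -1.97035, -12.91034
4. -15.98844, 179.01127
5. 52.97278, 179.78528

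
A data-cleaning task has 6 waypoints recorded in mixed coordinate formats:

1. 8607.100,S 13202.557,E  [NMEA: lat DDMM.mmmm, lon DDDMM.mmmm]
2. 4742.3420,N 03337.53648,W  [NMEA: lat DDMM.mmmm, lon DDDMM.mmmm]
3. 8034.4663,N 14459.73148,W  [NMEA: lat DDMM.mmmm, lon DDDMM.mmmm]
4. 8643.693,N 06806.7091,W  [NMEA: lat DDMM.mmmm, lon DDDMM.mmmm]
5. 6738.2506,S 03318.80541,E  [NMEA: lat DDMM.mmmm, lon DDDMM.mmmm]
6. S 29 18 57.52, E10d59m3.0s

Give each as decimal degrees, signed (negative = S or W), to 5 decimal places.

Point 1:
  Lat: split at 2 digits → 86° and 7.1′; 86 + 7.1/60 = 86.118333
  S ⇒ negate
  λ: degrees = first 3 digits = 132, minutes = 2.557; 132 + 2.557/60 = 132.042617
  E → positive
Point 2:
  Latitude: split at 2 digits → 47° and 42.342′; 47 + 42.342/60 = 47.705700
  N ⇒ keep positive
  λ: split at 3 digits → 033° and 37.53648′; 33 + 37.53648/60 = 33.625608
  W ⇒ negate
Point 3:
  Latitude: split at 2 digits → 80° and 34.4663′; 80 + 34.4663/60 = 80.574438
  N → positive
  Lon: degrees = first 3 digits = 144, minutes = 59.73148; 144 + 59.73148/60 = 144.995525
  W ⇒ negate
Point 4:
  Latitude: degrees = first 2 digits = 86, minutes = 43.693; 86 + 43.693/60 = 86.728217
  N ⇒ keep positive
  Lon: degrees = first 3 digits = 68, minutes = 6.7091; 68 + 6.7091/60 = 68.111818
  hemisphere W, so the sign is −
Point 5:
  φ: degrees = first 2 digits = 67, minutes = 38.2506; 67 + 38.2506/60 = 67.637510
  hemisphere S, so the sign is −
  λ: degrees = first 3 digits = 33, minutes = 18.80541; 33 + 18.80541/60 = 33.313424
  E ⇒ keep positive
Point 6:
  Latitude: 18′ + 57.52″ = 18.95867′; 29 + 18.95867/60 = 29.315978
  hemisphere S, so the sign is −
  Lon: 59′ + 3″ = 59.05000′; 10 + 59.05000/60 = 10.984167
  E → positive

1. -86.11833, 132.04262
2. 47.70570, -33.62561
3. 80.57444, -144.99552
4. 86.72822, -68.11182
5. -67.63751, 33.31342
6. -29.31598, 10.98417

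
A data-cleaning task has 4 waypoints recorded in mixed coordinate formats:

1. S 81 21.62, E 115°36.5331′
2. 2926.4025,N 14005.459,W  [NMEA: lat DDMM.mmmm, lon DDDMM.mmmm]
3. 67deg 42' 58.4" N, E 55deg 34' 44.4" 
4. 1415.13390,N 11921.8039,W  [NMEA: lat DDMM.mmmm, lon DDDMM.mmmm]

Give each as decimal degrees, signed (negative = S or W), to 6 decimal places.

1. -81.360333, 115.608885
2. 29.440042, -140.090983
3. 67.716222, 55.579000
4. 14.252232, -119.363398

Point 1:
  Latitude: 81 + 21.62/60 = 81.3603333
  hemisphere S, so the sign is −
  Lon: 36.5331′ = 0.608885°; total 115.6088850
  E ⇒ keep positive
Point 2:
  Latitude: degrees = first 2 digits = 29, minutes = 26.4025; 29 + 26.4025/60 = 29.4400417
  N ⇒ keep positive
  Longitude: split at 3 digits → 140° and 5.459′; 140 + 5.459/60 = 140.0909833
  W ⇒ negate
Point 3:
  Lat: 67 + 42/60 + 58.4/3600 = 67.7162222
  N → positive
  Longitude: 34′ + 44.4″ = 34.74000′; 55 + 34.74000/60 = 55.5790000
  E ⇒ keep positive
Point 4:
  Lat: degrees = first 2 digits = 14, minutes = 15.1339; 14 + 15.1339/60 = 14.2522317
  N → positive
  Lon: degrees = first 3 digits = 119, minutes = 21.8039; 119 + 21.8039/60 = 119.3633983
  hemisphere W, so the sign is −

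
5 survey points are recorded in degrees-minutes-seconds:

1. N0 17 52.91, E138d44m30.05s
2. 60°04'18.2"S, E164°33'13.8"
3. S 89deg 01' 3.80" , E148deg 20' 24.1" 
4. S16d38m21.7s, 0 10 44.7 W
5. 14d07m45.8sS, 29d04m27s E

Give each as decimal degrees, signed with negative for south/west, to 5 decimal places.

Point 1:
  Lat: 17′ + 52.91″ = 17.88183′; 0 + 17.88183/60 = 0.298031
  N → positive
  Longitude: 44′ + 30.05″ = 44.50083′; 138 + 44.50083/60 = 138.741681
  E ⇒ keep positive
Point 2:
  φ: 60° + 4/60 + 18.2/3600 = 60 + 0.066667 + 0.005056 = 60.071722
  S → negative
  Longitude: 164° + 33/60 + 13.8/3600 = 164 + 0.550000 + 0.003833 = 164.553833
  E ⇒ keep positive
Point 3:
  Latitude: 1′ + 3.8″ = 1.06333′; 89 + 1.06333/60 = 89.017722
  hemisphere S, so the sign is −
  Lon: 20′ + 24.1″ = 20.40167′; 148 + 20.40167/60 = 148.340028
  E → positive
Point 4:
  φ: 16° + 38/60 + 21.7/3600 = 16 + 0.633333 + 0.006028 = 16.639361
  S → negative
  Longitude: 0° + 10/60 + 44.7/3600 = 0 + 0.166667 + 0.012417 = 0.179083
  hemisphere W, so the sign is −
Point 5:
  Lat: 7′ + 45.8″ = 7.76333′; 14 + 7.76333/60 = 14.129389
  hemisphere S, so the sign is −
  Longitude: 4′ + 27″ = 4.45000′; 29 + 4.45000/60 = 29.074167
  E ⇒ keep positive

1. 0.29803, 138.74168
2. -60.07172, 164.55383
3. -89.01772, 148.34003
4. -16.63936, -0.17908
5. -14.12939, 29.07417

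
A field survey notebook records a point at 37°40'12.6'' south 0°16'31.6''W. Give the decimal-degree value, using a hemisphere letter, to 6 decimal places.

37.670167° S, 0.275444° W

Latitude: 40′ + 12.6″ = 40.21000′; 37 + 40.21000/60 = 37.6701667
λ: 0° + 16/60 + 31.6/3600 = 0 + 0.266667 + 0.008778 = 0.2754444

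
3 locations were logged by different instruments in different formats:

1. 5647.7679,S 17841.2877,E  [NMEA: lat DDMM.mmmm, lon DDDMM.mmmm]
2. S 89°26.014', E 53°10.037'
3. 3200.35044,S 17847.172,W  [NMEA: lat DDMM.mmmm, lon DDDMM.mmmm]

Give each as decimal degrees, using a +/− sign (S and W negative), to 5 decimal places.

1. -56.79613, 178.68813
2. -89.43357, 53.16728
3. -32.00584, -178.78620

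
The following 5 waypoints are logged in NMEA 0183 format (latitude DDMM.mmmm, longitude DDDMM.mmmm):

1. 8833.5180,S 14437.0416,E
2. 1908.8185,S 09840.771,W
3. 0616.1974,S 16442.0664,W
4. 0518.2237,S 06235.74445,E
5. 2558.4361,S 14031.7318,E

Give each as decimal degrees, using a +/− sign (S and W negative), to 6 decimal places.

Point 1:
  Latitude: split at 2 digits → 88° and 33.518′; 88 + 33.518/60 = 88.5586333
  S → negative
  Lon: degrees = first 3 digits = 144, minutes = 37.0416; 144 + 37.0416/60 = 144.6173600
  E → positive
Point 2:
  Latitude: split at 2 digits → 19° and 8.8185′; 19 + 8.8185/60 = 19.1469750
  hemisphere S, so the sign is −
  Longitude: split at 3 digits → 098° and 40.771′; 98 + 40.771/60 = 98.6795167
  W → negative
Point 3:
  φ: degrees = first 2 digits = 6, minutes = 16.1974; 6 + 16.1974/60 = 6.2699567
  S → negative
  λ: degrees = first 3 digits = 164, minutes = 42.0664; 164 + 42.0664/60 = 164.7011067
  W ⇒ negate
Point 4:
  Latitude: split at 2 digits → 05° and 18.2237′; 5 + 18.2237/60 = 5.3037283
  hemisphere S, so the sign is −
  Longitude: split at 3 digits → 062° and 35.74445′; 62 + 35.74445/60 = 62.5957408
  E → positive
Point 5:
  φ: split at 2 digits → 25° and 58.4361′; 25 + 58.4361/60 = 25.9739350
  S → negative
  λ: degrees = first 3 digits = 140, minutes = 31.7318; 140 + 31.7318/60 = 140.5288633
  E → positive

1. -88.558633, 144.617360
2. -19.146975, -98.679517
3. -6.269957, -164.701107
4. -5.303728, 62.595741
5. -25.973935, 140.528863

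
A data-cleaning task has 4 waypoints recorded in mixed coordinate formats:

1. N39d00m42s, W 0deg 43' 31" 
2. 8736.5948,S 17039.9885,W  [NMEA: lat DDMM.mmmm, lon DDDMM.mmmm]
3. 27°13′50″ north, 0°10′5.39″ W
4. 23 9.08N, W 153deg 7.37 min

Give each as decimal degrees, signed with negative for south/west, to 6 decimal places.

1. 39.011667, -0.725278
2. -87.609913, -170.666475
3. 27.230556, -0.168164
4. 23.151333, -153.122833

Point 1:
  φ: 39° + 0/60 + 42/3600 = 39 + 0.000000 + 0.011667 = 39.0116667
  N → positive
  Lon: 0° + 43/60 + 31/3600 = 0 + 0.716667 + 0.008611 = 0.7252778
  hemisphere W, so the sign is −
Point 2:
  Lat: split at 2 digits → 87° and 36.5948′; 87 + 36.5948/60 = 87.6099133
  S ⇒ negate
  λ: split at 3 digits → 170° and 39.9885′; 170 + 39.9885/60 = 170.6664750
  W → negative
Point 3:
  Latitude: 27 + 13/60 + 50/3600 = 27.2305556
  N → positive
  λ: 0 + 10/60 + 5.39/3600 = 0.1681639
  hemisphere W, so the sign is −
Point 4:
  Latitude: 9.08′ = 0.151333°; total 23.1513333
  N → positive
  λ: 7.37′ = 0.122833°; total 153.1228333
  W → negative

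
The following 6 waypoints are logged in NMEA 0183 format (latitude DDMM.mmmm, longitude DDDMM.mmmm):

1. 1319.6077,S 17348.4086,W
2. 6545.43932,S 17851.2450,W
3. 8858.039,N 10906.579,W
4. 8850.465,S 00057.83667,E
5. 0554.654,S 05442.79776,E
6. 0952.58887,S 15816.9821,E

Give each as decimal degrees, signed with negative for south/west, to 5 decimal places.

1. -13.32680, -173.80681
2. -65.75732, -178.85408
3. 88.96732, -109.10965
4. -88.84108, 0.96394
5. -5.91090, 54.71330
6. -9.87648, 158.28304

Point 1:
  Latitude: split at 2 digits → 13° and 19.6077′; 13 + 19.6077/60 = 13.326795
  S → negative
  Lon: split at 3 digits → 173° and 48.4086′; 173 + 48.4086/60 = 173.806810
  hemisphere W, so the sign is −
Point 2:
  Latitude: degrees = first 2 digits = 65, minutes = 45.43932; 65 + 45.43932/60 = 65.757322
  S → negative
  Longitude: split at 3 digits → 178° and 51.245′; 178 + 51.245/60 = 178.854083
  W ⇒ negate
Point 3:
  Lat: split at 2 digits → 88° and 58.039′; 88 + 58.039/60 = 88.967317
  N → positive
  Longitude: split at 3 digits → 109° and 6.579′; 109 + 6.579/60 = 109.109650
  W → negative
Point 4:
  Latitude: split at 2 digits → 88° and 50.465′; 88 + 50.465/60 = 88.841083
  S ⇒ negate
  λ: split at 3 digits → 000° and 57.83667′; 0 + 57.83667/60 = 0.963945
  E → positive
Point 5:
  Latitude: degrees = first 2 digits = 5, minutes = 54.654; 5 + 54.654/60 = 5.910900
  hemisphere S, so the sign is −
  λ: split at 3 digits → 054° and 42.79776′; 54 + 42.79776/60 = 54.713296
  E → positive
Point 6:
  Latitude: split at 2 digits → 09° and 52.58887′; 9 + 52.58887/60 = 9.876481
  S ⇒ negate
  λ: degrees = first 3 digits = 158, minutes = 16.9821; 158 + 16.9821/60 = 158.283035
  E → positive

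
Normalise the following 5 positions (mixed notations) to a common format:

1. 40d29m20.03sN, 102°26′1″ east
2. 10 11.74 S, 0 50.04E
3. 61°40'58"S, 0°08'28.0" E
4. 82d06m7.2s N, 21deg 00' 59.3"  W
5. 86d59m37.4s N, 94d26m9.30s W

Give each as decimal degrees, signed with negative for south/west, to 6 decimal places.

1. 40.488897, 102.433611
2. -10.195667, 0.834000
3. -61.682778, 0.141111
4. 82.102000, -21.016472
5. 86.993722, -94.435917

Point 1:
  φ: 40° + 29/60 + 20.03/3600 = 40 + 0.483333 + 0.005564 = 40.4888972
  N ⇒ keep positive
  λ: 102 + 26/60 + 1/3600 = 102.4336111
  E → positive
Point 2:
  φ: 11.74′ = 0.195667°; total 10.1956667
  S ⇒ negate
  Longitude: 50.04′ = 0.834000°; total 0.8340000
  E → positive
Point 3:
  Lat: 61° + 40/60 + 58/3600 = 61 + 0.666667 + 0.016111 = 61.6827778
  hemisphere S, so the sign is −
  Lon: 8′ + 28″ = 8.46667′; 0 + 8.46667/60 = 0.1411111
  E → positive
Point 4:
  Latitude: 6′ + 7.2″ = 6.12000′; 82 + 6.12000/60 = 82.1020000
  N → positive
  Longitude: 0′ + 59.3″ = 0.98833′; 21 + 0.98833/60 = 21.0164722
  hemisphere W, so the sign is −
Point 5:
  φ: 86° + 59/60 + 37.4/3600 = 86 + 0.983333 + 0.010389 = 86.9937222
  N ⇒ keep positive
  λ: 26′ + 9.3″ = 26.15500′; 94 + 26.15500/60 = 94.4359167
  hemisphere W, so the sign is −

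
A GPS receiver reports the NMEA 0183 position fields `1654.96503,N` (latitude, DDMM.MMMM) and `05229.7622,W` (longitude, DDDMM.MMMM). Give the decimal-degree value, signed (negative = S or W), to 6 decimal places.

16.916084, -52.496037

Latitude: split at 2 digits → 16° and 54.96503′; 16 + 54.96503/60 = 16.9160838
N ⇒ keep positive
λ: degrees = first 3 digits = 52, minutes = 29.7622; 52 + 29.7622/60 = 52.4960367
W → negative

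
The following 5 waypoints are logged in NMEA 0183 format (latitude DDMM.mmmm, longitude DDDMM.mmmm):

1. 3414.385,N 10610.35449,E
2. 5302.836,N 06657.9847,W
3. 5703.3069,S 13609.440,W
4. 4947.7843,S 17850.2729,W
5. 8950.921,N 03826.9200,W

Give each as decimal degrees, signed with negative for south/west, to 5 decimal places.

1. 34.23975, 106.17257
2. 53.04727, -66.96641
3. -57.05512, -136.15733
4. -49.79641, -178.83788
5. 89.84868, -38.44867

Point 1:
  Lat: degrees = first 2 digits = 34, minutes = 14.385; 34 + 14.385/60 = 34.239750
  N → positive
  Longitude: degrees = first 3 digits = 106, minutes = 10.35449; 106 + 10.35449/60 = 106.172575
  E → positive
Point 2:
  φ: split at 2 digits → 53° and 2.836′; 53 + 2.836/60 = 53.047267
  N → positive
  Lon: split at 3 digits → 066° and 57.9847′; 66 + 57.9847/60 = 66.966412
  hemisphere W, so the sign is −
Point 3:
  Latitude: split at 2 digits → 57° and 3.3069′; 57 + 3.3069/60 = 57.055115
  hemisphere S, so the sign is −
  Longitude: degrees = first 3 digits = 136, minutes = 9.44; 136 + 9.44/60 = 136.157333
  W ⇒ negate
Point 4:
  φ: degrees = first 2 digits = 49, minutes = 47.7843; 49 + 47.7843/60 = 49.796405
  S → negative
  Longitude: degrees = first 3 digits = 178, minutes = 50.2729; 178 + 50.2729/60 = 178.837882
  W ⇒ negate
Point 5:
  Lat: split at 2 digits → 89° and 50.921′; 89 + 50.921/60 = 89.848683
  N → positive
  λ: split at 3 digits → 038° and 26.92′; 38 + 26.92/60 = 38.448667
  W → negative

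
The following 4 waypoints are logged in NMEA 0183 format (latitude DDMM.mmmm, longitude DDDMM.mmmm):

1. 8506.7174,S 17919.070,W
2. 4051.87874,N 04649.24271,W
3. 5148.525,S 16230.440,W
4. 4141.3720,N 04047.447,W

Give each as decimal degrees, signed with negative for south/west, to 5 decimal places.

Point 1:
  Lat: degrees = first 2 digits = 85, minutes = 6.7174; 85 + 6.7174/60 = 85.111957
  S ⇒ negate
  λ: degrees = first 3 digits = 179, minutes = 19.07; 179 + 19.07/60 = 179.317833
  W ⇒ negate
Point 2:
  φ: degrees = first 2 digits = 40, minutes = 51.87874; 40 + 51.87874/60 = 40.864646
  N → positive
  λ: degrees = first 3 digits = 46, minutes = 49.24271; 46 + 49.24271/60 = 46.820712
  W → negative
Point 3:
  φ: degrees = first 2 digits = 51, minutes = 48.525; 51 + 48.525/60 = 51.808750
  S → negative
  Lon: degrees = first 3 digits = 162, minutes = 30.44; 162 + 30.44/60 = 162.507333
  W ⇒ negate
Point 4:
  φ: degrees = first 2 digits = 41, minutes = 41.372; 41 + 41.372/60 = 41.689533
  N → positive
  λ: degrees = first 3 digits = 40, minutes = 47.447; 40 + 47.447/60 = 40.790783
  W ⇒ negate

1. -85.11196, -179.31783
2. 40.86465, -46.82071
3. -51.80875, -162.50733
4. 41.68953, -40.79078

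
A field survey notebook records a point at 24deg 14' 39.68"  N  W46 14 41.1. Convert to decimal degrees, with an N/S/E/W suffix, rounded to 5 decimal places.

24.24436° N, 46.24475° W

φ: 24° + 14/60 + 39.68/3600 = 24 + 0.233333 + 0.011022 = 24.244356
Lon: 46° + 14/60 + 41.1/3600 = 46 + 0.233333 + 0.011417 = 46.244750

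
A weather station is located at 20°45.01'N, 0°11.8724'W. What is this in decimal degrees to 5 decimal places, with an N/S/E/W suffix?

20.75017° N, 0.19787° W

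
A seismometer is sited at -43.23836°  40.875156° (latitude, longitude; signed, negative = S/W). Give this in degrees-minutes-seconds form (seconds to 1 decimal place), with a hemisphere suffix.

43°14′18.1″ S, 40°52′30.6″ E

Latitude is negative → S; |value| = 43.238360
Latitude: 0.238360° → 14.30160′; 0.30160 × 60 = 18.096″
λ: whole degrees 40; 52.50936′ → 52′ and 30.562″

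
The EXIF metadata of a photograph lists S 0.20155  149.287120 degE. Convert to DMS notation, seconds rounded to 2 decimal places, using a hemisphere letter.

0°12′5.58″ S, 149°17′13.63″ E

Lat: whole degrees 0; 12.09300′ → 12′ and 5.5800″
Lon: whole degrees 149; 17.22720′ → 17′ and 13.6320″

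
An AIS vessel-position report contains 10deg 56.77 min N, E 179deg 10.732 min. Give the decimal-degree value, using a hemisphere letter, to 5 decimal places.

10.94617° N, 179.17887° E

Lat: 56.77′ = 0.946167°; total 10.946167
λ: 10.732′ = 0.178867°; total 179.178867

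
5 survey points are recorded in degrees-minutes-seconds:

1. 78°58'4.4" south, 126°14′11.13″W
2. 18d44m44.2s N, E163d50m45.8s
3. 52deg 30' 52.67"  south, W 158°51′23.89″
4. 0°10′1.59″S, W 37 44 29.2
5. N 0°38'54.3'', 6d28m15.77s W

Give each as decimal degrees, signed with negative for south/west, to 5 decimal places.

Point 1:
  Lat: 58′ + 4.4″ = 58.07333′; 78 + 58.07333/60 = 78.967889
  hemisphere S, so the sign is −
  Lon: 14′ + 11.13″ = 14.18550′; 126 + 14.18550/60 = 126.236425
  W → negative
Point 2:
  Lat: 44′ + 44.2″ = 44.73667′; 18 + 44.73667/60 = 18.745611
  N → positive
  Lon: 163 + 50/60 + 45.8/3600 = 163.846056
  E ⇒ keep positive
Point 3:
  φ: 52 + 30/60 + 52.67/3600 = 52.514631
  S → negative
  Longitude: 51′ + 23.89″ = 51.39817′; 158 + 51.39817/60 = 158.856636
  W ⇒ negate
Point 4:
  Lat: 10′ + 1.59″ = 10.02650′; 0 + 10.02650/60 = 0.167108
  S ⇒ negate
  λ: 44′ + 29.2″ = 44.48667′; 37 + 44.48667/60 = 37.741444
  hemisphere W, so the sign is −
Point 5:
  Latitude: 38′ + 54.3″ = 38.90500′; 0 + 38.90500/60 = 0.648417
  N ⇒ keep positive
  λ: 6° + 28/60 + 15.77/3600 = 6 + 0.466667 + 0.004381 = 6.471047
  hemisphere W, so the sign is −

1. -78.96789, -126.23643
2. 18.74561, 163.84606
3. -52.51463, -158.85664
4. -0.16711, -37.74144
5. 0.64842, -6.47105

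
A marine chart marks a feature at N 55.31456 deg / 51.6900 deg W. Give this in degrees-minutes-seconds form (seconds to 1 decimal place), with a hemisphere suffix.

55°18′52.4″ N, 51°41′24.0″ W

Lat: 0.314560 × 60 = 18.87360′ → 18′, remainder × 60 = 52.416″
Longitude: whole degrees 51; 41.40000′ → 41′ and 24.000″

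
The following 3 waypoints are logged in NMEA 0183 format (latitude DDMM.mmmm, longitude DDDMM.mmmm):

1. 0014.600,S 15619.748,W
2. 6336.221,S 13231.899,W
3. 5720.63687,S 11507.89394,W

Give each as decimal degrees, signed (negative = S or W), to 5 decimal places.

Point 1:
  Latitude: split at 2 digits → 00° and 14.6′; 0 + 14.6/60 = 0.243333
  S ⇒ negate
  Lon: split at 3 digits → 156° and 19.748′; 156 + 19.748/60 = 156.329133
  hemisphere W, so the sign is −
Point 2:
  Lat: degrees = first 2 digits = 63, minutes = 36.221; 63 + 36.221/60 = 63.603683
  S → negative
  Lon: split at 3 digits → 132° and 31.899′; 132 + 31.899/60 = 132.531650
  W ⇒ negate
Point 3:
  Lat: degrees = first 2 digits = 57, minutes = 20.63687; 57 + 20.63687/60 = 57.343948
  S ⇒ negate
  Longitude: degrees = first 3 digits = 115, minutes = 7.89394; 115 + 7.89394/60 = 115.131566
  W ⇒ negate

1. -0.24333, -156.32913
2. -63.60368, -132.53165
3. -57.34395, -115.13157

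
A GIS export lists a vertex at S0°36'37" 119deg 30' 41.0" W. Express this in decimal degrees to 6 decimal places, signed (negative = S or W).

Latitude: 0° + 36/60 + 37/3600 = 0 + 0.600000 + 0.010278 = 0.6102778
hemisphere S, so the sign is −
λ: 119 + 30/60 + 41/3600 = 119.5113889
W ⇒ negate

-0.610278, -119.511389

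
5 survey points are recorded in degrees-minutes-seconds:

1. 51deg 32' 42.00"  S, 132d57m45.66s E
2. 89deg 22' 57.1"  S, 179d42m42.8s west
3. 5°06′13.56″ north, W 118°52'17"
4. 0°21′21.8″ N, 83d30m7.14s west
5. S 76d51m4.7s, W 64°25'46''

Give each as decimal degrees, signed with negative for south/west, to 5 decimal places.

1. -51.54500, 132.96268
2. -89.38253, -179.71189
3. 5.10377, -118.87139
4. 0.35606, -83.50198
5. -76.85131, -64.42944

Point 1:
  Latitude: 51 + 32/60 + 42/3600 = 51.545000
  S ⇒ negate
  Longitude: 132 + 57/60 + 45.66/3600 = 132.962683
  E ⇒ keep positive
Point 2:
  φ: 89° + 22/60 + 57.1/3600 = 89 + 0.366667 + 0.015861 = 89.382528
  S ⇒ negate
  Longitude: 179 + 42/60 + 42.8/3600 = 179.711889
  W → negative
Point 3:
  Latitude: 5 + 6/60 + 13.56/3600 = 5.103767
  N ⇒ keep positive
  Lon: 52′ + 17″ = 52.28333′; 118 + 52.28333/60 = 118.871389
  W ⇒ negate
Point 4:
  φ: 0° + 21/60 + 21.8/3600 = 0 + 0.350000 + 0.006056 = 0.356056
  N ⇒ keep positive
  Lon: 83° + 30/60 + 7.14/3600 = 83 + 0.500000 + 0.001983 = 83.501983
  W ⇒ negate
Point 5:
  φ: 76 + 51/60 + 4.7/3600 = 76.851306
  S ⇒ negate
  λ: 64 + 25/60 + 46/3600 = 64.429444
  hemisphere W, so the sign is −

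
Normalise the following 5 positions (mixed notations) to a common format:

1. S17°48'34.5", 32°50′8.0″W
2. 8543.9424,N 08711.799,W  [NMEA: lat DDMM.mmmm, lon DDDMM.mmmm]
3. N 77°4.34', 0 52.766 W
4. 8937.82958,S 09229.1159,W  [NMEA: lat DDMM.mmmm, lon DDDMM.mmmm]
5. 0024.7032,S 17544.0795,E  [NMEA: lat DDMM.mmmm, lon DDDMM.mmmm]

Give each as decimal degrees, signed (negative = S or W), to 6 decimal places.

1. -17.809583, -32.835556
2. 85.732373, -87.196650
3. 77.072333, -0.879433
4. -89.630493, -92.485265
5. -0.411720, 175.734658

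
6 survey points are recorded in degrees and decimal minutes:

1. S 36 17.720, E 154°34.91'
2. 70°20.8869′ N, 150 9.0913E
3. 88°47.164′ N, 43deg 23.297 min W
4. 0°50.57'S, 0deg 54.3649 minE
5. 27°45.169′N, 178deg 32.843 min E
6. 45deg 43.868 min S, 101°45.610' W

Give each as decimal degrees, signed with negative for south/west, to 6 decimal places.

1. -36.295333, 154.581833
2. 70.348115, 150.151522
3. 88.786067, -43.388283
4. -0.842833, 0.906082
5. 27.752817, 178.547383
6. -45.731133, -101.760167

Point 1:
  Lat: 36 + 17.72/60 = 36.2953333
  S ⇒ negate
  λ: 34.91′ = 0.581833°; total 154.5818333
  E → positive
Point 2:
  φ: 70 + 20.8869/60 = 70.3481150
  N ⇒ keep positive
  Longitude: 150 + 9.0913/60 = 150.1515217
  E → positive
Point 3:
  φ: 88 + 47.164/60 = 88.7860667
  N ⇒ keep positive
  Longitude: 23.297′ = 0.388283°; total 43.3882833
  W ⇒ negate
Point 4:
  φ: 0 + 50.57/60 = 0.8428333
  S ⇒ negate
  Longitude: 0 + 54.3649/60 = 0.9060817
  E → positive
Point 5:
  Latitude: 45.169′ = 0.752817°; total 27.7528167
  N → positive
  Longitude: 32.843′ = 0.547383°; total 178.5473833
  E ⇒ keep positive
Point 6:
  φ: 43.868′ = 0.731133°; total 45.7311333
  S ⇒ negate
  Longitude: 45.61′ = 0.760167°; total 101.7601667
  hemisphere W, so the sign is −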